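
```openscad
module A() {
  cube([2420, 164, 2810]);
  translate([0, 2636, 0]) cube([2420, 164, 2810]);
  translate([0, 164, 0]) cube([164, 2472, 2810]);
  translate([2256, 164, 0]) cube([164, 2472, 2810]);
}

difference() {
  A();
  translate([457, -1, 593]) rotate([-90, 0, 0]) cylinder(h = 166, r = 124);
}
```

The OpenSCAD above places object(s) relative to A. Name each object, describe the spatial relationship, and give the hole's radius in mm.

The subtracted cylinder has r = 124 mm.

A is a house frame. The house frame has a circular hole through its front wall. The hole's radius is 124 mm.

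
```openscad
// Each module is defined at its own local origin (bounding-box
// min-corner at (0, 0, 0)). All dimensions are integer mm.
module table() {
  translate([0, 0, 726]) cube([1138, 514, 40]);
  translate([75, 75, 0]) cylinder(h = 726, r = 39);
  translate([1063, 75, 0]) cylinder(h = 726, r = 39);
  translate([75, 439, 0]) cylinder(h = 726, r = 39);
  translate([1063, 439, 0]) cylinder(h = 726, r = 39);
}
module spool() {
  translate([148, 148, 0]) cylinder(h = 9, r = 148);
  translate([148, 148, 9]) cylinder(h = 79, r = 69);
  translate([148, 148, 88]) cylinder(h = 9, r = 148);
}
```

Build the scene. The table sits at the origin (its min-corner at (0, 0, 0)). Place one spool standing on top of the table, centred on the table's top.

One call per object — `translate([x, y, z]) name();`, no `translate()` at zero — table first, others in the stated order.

table();
translate([421, 109, 766]) spool();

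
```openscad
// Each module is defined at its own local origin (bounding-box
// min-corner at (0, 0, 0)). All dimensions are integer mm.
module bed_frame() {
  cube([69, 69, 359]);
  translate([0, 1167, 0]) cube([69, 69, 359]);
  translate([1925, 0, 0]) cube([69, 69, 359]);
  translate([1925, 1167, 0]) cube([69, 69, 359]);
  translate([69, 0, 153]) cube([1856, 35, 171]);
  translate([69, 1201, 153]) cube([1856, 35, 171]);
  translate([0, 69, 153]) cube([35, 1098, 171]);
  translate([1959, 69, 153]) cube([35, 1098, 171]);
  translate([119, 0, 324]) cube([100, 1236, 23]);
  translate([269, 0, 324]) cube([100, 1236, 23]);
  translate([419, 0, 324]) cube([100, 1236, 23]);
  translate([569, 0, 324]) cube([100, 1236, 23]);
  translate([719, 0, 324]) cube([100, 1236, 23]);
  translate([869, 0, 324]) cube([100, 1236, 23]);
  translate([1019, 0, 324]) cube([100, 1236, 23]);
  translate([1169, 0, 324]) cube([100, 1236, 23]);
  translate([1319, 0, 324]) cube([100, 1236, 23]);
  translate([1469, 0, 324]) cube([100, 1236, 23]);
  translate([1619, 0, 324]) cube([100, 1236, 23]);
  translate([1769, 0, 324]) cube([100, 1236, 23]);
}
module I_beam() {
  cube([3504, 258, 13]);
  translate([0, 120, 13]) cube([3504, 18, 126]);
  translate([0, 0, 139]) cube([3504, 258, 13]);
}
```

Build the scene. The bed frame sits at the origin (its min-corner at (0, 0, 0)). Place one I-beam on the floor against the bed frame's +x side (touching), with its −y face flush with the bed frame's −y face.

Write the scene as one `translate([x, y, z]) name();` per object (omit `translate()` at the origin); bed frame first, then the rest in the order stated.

bed_frame();
translate([1994, 0, 0]) I_beam();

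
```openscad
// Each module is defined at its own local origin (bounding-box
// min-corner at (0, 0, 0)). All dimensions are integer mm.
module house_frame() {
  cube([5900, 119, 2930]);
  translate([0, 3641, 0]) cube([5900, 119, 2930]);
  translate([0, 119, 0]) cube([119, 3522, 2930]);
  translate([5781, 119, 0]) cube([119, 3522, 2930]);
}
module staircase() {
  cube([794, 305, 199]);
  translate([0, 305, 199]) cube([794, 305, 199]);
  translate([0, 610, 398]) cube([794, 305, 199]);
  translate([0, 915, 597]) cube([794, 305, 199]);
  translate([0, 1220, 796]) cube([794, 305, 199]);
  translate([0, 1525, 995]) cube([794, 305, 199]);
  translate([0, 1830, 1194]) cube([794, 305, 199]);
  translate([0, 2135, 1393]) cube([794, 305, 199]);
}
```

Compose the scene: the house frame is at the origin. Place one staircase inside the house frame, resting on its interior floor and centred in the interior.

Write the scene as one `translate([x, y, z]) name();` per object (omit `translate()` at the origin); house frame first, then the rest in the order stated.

house_frame();
translate([2553, 660, 0]) staircase();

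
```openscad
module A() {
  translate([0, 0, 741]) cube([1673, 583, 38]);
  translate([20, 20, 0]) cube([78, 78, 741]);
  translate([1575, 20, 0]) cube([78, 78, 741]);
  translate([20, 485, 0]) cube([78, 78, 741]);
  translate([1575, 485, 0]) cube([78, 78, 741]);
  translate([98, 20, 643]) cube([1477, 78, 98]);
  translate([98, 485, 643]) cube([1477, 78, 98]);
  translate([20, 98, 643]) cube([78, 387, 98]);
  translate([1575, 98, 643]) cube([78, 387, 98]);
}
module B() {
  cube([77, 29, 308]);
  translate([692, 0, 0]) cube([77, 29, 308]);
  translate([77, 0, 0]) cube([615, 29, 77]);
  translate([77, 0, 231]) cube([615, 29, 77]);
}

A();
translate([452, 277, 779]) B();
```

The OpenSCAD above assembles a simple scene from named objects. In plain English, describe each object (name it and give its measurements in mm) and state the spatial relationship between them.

A is a rectangular dining table. The top is 1673×583×38 mm with its upper surface at z = 779 mm. It stands on four 78×78 mm square legs, each inset 20 mm from the nearest pair of top edges, running from the floor to the underside of the top. Four apron rails, 78 mm thick and 98 mm tall, run between adjacent legs with their top edges flush with the underside of the top and their outer faces flush with the legs' outer faces.

B is a picture frame with a 615×154 mm rectangular opening (x by z) and a uniform 77 mm border on every side. Frame depth is 29 mm along y. It is built from two vertical stiles running the full outside height and two horizontal rails spanning the gap between the stiles.

The picture frame is on top of the table, centred.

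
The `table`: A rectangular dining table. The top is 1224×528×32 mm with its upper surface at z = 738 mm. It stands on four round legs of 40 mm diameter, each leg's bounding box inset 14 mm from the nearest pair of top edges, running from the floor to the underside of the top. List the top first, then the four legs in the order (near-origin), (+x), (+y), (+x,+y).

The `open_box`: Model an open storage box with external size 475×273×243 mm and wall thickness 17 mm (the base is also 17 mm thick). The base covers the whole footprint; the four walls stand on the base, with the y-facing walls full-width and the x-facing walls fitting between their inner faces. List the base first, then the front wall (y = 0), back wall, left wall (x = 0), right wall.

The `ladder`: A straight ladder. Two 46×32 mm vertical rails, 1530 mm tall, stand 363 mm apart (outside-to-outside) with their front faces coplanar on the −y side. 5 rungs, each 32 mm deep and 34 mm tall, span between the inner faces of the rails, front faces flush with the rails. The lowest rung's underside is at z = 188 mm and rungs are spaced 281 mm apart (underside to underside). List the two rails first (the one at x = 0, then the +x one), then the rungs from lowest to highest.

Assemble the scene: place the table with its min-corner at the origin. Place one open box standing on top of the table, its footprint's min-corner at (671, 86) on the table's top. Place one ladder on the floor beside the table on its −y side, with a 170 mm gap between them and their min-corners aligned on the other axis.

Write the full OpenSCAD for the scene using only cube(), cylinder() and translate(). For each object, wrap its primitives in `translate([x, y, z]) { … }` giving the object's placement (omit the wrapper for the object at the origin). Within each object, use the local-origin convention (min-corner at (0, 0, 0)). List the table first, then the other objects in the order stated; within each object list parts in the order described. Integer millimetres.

translate([0, 0, 706]) cube([1224, 528, 32]);
translate([34, 34, 0]) cylinder(h = 706, r = 20);
translate([1190, 34, 0]) cylinder(h = 706, r = 20);
translate([34, 494, 0]) cylinder(h = 706, r = 20);
translate([1190, 494, 0]) cylinder(h = 706, r = 20);
translate([671, 86, 738]) {
  cube([475, 273, 17]);
  translate([0, 0, 17]) cube([475, 17, 226]);
  translate([0, 256, 17]) cube([475, 17, 226]);
  translate([0, 17, 17]) cube([17, 239, 226]);
  translate([458, 17, 17]) cube([17, 239, 226]);
}
translate([0, -202, 0]) {
  cube([46, 32, 1530]);
  translate([317, 0, 0]) cube([46, 32, 1530]);
  translate([46, 0, 188]) cube([271, 32, 34]);
  translate([46, 0, 469]) cube([271, 32, 34]);
  translate([46, 0, 750]) cube([271, 32, 34]);
  translate([46, 0, 1031]) cube([271, 32, 34]);
  translate([46, 0, 1312]) cube([271, 32, 34]);
}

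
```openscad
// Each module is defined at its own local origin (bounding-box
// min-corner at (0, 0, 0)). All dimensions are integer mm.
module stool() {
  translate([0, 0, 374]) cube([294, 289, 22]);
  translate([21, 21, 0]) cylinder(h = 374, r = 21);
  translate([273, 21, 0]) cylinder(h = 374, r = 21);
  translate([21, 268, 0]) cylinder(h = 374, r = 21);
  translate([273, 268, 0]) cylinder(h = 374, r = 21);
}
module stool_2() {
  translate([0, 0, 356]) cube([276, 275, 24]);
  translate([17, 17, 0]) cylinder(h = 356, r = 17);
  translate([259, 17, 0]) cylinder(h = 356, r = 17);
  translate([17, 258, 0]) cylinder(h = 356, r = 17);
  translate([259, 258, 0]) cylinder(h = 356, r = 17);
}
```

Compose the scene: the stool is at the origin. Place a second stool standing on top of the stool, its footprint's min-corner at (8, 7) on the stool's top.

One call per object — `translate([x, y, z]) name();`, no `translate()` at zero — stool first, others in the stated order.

stool();
translate([8, 7, 396]) stool_2();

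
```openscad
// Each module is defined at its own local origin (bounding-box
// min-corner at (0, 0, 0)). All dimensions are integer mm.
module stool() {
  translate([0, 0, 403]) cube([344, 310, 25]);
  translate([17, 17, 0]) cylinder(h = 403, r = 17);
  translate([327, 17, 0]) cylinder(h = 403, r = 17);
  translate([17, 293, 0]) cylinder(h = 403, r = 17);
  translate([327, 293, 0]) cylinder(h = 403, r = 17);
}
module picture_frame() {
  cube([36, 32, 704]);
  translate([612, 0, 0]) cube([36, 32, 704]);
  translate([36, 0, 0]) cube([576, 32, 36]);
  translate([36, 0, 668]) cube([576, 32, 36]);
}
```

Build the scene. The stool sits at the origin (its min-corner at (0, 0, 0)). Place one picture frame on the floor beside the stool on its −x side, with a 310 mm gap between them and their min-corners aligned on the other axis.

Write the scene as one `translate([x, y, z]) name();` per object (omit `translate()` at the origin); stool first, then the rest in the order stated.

stool();
translate([-958, 0, 0]) picture_frame();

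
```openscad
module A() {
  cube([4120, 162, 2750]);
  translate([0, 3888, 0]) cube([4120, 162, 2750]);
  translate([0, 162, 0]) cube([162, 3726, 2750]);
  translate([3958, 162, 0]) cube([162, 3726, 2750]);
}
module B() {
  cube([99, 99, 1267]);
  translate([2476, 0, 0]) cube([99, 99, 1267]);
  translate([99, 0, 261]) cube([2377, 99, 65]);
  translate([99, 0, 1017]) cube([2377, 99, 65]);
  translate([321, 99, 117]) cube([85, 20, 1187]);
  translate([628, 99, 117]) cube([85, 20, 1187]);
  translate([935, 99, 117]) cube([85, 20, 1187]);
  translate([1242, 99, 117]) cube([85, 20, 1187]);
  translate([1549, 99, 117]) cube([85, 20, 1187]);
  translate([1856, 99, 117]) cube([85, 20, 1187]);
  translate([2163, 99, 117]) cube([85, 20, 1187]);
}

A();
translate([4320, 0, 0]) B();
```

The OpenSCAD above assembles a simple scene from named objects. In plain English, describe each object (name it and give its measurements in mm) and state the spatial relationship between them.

A is a box-shaped house frame (walls only): outside footprint 4120×4050 mm, wall height 2750 mm, wall thickness 162 mm. The two y-facing walls run the full x-width; the two x-facing walls fit between the inner faces of the y-facing walls.

B is a fence section. Two 99×99 mm posts, 1267 mm tall, stand on the floor with a clear span of 2377 mm between their inner faces. Two horizontal rails of 99×65 mm section span the gap between the posts with their undersides at z = 261 mm and z = 1017 mm, flush with the posts' −y face. 7 pickets, each 85 mm wide, 20 mm thick and 1187 mm tall, are fixed to the +y face of the rails with their bottoms at z = 117 mm, evenly spaced across the span with equal gaps (rounded down to the nearest mm) at the −x end and between each pair — any rounding remainder accumulates at the +x end.

The fence section is on the floor beside the house frame on its +x side.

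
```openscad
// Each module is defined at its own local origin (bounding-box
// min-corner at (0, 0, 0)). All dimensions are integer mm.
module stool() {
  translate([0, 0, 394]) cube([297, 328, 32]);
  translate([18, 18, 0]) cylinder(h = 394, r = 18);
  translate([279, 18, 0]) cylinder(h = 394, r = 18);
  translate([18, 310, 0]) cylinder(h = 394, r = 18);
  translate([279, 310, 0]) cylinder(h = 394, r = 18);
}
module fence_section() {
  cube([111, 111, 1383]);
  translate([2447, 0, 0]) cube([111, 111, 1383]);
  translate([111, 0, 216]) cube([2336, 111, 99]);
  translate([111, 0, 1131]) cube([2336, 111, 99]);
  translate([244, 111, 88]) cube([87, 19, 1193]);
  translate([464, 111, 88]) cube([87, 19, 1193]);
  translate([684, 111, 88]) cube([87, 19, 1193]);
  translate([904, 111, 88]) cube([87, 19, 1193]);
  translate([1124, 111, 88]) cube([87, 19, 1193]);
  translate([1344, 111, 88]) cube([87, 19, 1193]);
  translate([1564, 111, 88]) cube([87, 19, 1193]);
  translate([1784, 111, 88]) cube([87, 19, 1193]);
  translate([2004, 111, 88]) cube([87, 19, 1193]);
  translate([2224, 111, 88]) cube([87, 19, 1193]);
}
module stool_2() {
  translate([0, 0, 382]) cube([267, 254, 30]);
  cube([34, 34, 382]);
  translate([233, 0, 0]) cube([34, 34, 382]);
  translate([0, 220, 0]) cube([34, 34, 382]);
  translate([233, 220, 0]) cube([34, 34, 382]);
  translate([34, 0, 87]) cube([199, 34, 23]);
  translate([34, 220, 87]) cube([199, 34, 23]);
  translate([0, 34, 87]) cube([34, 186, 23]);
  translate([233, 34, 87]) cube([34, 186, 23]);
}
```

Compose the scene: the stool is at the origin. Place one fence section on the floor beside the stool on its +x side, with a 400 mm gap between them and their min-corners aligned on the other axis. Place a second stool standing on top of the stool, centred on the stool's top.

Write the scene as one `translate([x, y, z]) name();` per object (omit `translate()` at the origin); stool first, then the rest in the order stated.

stool();
translate([697, 0, 0]) fence_section();
translate([15, 37, 426]) stool_2();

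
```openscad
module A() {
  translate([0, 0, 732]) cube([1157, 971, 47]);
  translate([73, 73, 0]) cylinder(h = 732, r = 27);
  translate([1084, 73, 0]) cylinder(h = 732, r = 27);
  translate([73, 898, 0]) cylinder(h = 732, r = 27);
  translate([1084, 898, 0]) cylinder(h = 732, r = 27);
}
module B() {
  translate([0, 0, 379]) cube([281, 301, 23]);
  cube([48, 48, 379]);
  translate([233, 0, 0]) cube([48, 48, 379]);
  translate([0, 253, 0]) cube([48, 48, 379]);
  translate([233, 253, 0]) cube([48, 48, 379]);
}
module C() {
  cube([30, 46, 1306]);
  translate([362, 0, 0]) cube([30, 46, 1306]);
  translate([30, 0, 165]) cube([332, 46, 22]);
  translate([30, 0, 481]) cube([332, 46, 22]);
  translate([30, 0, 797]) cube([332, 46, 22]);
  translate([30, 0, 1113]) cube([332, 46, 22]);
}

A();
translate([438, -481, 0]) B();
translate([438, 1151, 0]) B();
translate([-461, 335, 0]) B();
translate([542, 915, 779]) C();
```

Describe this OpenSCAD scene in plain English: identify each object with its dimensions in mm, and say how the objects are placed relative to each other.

A is a rectangular dining table. The top is 1157×971×47 mm with its upper surface at z = 779 mm. It stands on four round legs of 54 mm diameter, each leg's bounding box inset 46 mm from the nearest pair of top edges, running from the floor to the underside of the top.

B is a four-legged stool. The seat is a 281×301×23 mm slab whose top surface is at z = 402 mm; four square legs, each 48×48 mm in cross-section, run from the floor (z = 0) to the underside of the seat, each flush with a corner of the seat.

C is a straight ladder. Two 30×46 mm vertical rails, 1306 mm tall, stand 392 mm apart (outside-to-outside) with their front faces coplanar on the −y side. 4 rungs, each 46 mm deep and 22 mm tall, span between the inner faces of the rails, front faces flush with the rails. The lowest rung's underside is at z = 165 mm and rungs are spaced 316 mm apart (underside to underside).

Three stools sit around the table at the −y, +y, −x sides. The ladder is on top of the table.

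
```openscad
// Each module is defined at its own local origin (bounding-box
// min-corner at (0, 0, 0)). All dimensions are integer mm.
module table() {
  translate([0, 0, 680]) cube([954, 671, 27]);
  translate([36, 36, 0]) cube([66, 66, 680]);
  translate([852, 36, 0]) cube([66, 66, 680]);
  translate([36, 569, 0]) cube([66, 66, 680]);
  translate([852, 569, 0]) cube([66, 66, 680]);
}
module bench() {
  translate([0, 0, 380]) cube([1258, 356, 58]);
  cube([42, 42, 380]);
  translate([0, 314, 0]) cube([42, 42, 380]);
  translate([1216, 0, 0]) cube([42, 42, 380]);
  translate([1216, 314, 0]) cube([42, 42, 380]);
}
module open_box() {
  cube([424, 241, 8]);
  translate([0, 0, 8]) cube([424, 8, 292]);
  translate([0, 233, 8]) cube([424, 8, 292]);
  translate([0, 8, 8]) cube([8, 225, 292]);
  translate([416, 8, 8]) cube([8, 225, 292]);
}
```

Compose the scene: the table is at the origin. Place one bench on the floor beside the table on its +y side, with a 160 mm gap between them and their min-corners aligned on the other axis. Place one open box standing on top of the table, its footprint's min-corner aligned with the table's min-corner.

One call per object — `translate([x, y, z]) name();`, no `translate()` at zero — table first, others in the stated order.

table();
translate([0, 831, 0]) bench();
translate([0, 0, 707]) open_box();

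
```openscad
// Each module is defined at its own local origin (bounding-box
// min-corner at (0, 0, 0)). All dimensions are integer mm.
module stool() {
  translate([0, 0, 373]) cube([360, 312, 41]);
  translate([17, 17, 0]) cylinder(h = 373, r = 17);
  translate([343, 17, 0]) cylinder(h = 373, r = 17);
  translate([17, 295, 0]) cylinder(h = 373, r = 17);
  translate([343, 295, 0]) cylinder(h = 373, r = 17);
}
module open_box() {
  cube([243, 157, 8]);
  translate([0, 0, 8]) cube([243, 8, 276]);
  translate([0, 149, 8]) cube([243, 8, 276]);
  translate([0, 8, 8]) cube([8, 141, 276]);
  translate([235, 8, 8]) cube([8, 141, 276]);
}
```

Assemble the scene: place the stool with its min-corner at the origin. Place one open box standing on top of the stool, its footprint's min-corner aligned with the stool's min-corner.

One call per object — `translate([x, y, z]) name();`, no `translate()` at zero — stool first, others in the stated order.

stool();
translate([0, 0, 414]) open_box();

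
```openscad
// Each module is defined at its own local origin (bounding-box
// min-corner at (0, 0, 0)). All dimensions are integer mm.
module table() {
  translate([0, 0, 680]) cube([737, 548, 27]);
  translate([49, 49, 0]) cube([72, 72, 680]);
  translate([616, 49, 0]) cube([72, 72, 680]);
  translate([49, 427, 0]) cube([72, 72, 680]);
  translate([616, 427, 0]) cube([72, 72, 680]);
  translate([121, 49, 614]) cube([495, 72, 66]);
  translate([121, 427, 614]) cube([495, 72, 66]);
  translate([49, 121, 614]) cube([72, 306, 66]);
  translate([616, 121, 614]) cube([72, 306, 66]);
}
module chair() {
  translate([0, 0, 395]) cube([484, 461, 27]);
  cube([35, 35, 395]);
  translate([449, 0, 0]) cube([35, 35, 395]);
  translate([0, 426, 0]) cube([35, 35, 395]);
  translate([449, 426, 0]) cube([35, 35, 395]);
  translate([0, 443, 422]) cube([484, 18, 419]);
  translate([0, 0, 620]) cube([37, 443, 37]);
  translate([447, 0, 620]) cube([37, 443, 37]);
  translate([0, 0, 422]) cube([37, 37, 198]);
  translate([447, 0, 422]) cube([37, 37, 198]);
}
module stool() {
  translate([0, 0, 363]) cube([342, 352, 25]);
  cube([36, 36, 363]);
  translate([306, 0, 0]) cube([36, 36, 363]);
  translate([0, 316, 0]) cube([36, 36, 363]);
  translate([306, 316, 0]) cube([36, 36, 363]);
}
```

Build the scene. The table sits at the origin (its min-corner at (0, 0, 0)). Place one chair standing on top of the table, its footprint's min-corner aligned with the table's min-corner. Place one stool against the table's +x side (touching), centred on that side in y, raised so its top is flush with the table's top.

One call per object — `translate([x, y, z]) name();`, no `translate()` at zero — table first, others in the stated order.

table();
translate([0, 0, 707]) chair();
translate([737, 98, 319]) stool();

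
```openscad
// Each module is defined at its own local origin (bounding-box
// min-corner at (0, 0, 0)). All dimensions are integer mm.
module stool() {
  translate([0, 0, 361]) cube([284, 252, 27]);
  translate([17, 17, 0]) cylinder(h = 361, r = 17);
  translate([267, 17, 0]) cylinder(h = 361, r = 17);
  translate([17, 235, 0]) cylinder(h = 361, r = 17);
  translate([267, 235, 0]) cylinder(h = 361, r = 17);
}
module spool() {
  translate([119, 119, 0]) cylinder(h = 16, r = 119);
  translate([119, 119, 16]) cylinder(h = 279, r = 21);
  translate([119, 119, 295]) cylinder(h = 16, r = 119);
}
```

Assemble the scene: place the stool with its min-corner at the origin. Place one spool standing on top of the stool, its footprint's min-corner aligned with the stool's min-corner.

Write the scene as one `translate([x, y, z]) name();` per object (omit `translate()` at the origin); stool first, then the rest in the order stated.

stool();
translate([0, 0, 388]) spool();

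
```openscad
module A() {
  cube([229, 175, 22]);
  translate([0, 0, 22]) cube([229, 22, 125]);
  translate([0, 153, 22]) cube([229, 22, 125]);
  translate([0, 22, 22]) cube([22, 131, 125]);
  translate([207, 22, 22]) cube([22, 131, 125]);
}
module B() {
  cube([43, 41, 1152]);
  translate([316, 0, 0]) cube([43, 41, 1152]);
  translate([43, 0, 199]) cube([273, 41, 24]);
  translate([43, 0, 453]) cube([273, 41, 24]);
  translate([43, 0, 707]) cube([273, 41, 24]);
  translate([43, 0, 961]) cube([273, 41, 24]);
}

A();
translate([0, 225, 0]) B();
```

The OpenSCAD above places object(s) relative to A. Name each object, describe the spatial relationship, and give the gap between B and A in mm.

The ladder's nearest face is 50 mm from the open box's +y face.

A is an open box. B is a ladder. The ladder is on the floor beside the open box on its +y side. The gap between the ladder and the open box is 50 mm.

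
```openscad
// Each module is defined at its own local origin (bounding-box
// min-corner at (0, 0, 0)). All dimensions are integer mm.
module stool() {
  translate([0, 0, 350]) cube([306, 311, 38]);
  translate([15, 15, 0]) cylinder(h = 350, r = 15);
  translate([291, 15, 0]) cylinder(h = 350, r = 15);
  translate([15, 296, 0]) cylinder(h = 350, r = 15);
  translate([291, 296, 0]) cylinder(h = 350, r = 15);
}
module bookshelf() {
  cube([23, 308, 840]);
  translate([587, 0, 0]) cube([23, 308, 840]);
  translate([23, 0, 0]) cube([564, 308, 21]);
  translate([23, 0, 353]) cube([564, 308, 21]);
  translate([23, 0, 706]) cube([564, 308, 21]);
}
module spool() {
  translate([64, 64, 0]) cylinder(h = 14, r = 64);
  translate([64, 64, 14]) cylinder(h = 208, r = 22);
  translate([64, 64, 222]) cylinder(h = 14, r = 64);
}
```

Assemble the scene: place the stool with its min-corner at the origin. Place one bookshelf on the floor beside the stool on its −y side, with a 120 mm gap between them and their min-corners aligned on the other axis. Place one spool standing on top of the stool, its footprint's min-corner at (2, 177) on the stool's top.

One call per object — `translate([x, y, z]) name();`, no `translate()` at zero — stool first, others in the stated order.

stool();
translate([0, -428, 0]) bookshelf();
translate([2, 177, 388]) spool();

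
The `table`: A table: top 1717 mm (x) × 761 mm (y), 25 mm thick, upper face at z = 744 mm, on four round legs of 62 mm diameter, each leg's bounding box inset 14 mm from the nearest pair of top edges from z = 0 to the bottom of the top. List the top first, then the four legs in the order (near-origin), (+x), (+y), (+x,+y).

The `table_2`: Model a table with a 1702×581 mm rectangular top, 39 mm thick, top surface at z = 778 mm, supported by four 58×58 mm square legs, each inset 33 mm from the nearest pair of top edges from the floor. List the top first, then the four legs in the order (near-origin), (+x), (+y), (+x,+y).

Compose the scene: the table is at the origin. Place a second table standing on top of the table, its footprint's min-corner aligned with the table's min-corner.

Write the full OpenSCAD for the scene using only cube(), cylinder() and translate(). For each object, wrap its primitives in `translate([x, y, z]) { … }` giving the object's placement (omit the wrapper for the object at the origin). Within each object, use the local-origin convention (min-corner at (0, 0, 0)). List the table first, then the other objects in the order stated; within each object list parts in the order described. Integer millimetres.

translate([0, 0, 719]) cube([1717, 761, 25]);
translate([45, 45, 0]) cylinder(h = 719, r = 31);
translate([1672, 45, 0]) cylinder(h = 719, r = 31);
translate([45, 716, 0]) cylinder(h = 719, r = 31);
translate([1672, 716, 0]) cylinder(h = 719, r = 31);
translate([0, 0, 744]) {
  translate([0, 0, 739]) cube([1702, 581, 39]);
  translate([33, 33, 0]) cube([58, 58, 739]);
  translate([1611, 33, 0]) cube([58, 58, 739]);
  translate([33, 490, 0]) cube([58, 58, 739]);
  translate([1611, 490, 0]) cube([58, 58, 739]);
}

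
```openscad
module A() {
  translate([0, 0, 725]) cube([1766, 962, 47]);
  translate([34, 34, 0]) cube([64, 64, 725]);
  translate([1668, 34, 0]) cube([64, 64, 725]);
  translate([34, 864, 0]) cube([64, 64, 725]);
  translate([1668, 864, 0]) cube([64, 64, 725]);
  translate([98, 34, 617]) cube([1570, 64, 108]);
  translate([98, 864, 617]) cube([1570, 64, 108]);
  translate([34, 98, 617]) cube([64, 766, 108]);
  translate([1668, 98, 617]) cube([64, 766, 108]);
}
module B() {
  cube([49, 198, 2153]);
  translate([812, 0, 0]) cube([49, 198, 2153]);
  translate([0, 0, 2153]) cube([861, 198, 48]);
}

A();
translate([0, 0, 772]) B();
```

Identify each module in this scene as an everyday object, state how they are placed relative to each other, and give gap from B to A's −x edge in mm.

A is a table. B is a door frame. The door frame is on top of the table. The gap from the door frame to the table's −x edge is 0 mm.

The door frame's min-x is at 0; the table's min-x is 0; gap = 0 mm.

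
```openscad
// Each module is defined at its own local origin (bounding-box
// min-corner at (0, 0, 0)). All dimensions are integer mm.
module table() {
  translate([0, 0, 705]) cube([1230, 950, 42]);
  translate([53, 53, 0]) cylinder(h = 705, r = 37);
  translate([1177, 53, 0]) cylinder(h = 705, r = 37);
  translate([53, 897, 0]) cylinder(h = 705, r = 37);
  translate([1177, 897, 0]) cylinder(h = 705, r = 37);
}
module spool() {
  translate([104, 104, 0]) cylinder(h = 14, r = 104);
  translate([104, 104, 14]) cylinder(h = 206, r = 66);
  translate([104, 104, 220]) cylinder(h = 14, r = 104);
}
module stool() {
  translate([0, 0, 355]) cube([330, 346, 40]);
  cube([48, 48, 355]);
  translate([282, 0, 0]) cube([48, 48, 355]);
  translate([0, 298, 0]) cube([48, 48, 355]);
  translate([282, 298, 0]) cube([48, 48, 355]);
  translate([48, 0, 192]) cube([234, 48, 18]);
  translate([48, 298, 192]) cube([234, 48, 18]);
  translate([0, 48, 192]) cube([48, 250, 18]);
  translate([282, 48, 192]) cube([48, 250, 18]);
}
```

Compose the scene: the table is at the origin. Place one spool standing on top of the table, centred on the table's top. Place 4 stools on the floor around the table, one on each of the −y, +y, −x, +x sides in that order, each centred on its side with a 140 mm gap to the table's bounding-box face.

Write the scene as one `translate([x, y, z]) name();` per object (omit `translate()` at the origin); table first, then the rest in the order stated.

table();
translate([511, 371, 747]) spool();
translate([450, -486, 0]) stool();
translate([450, 1090, 0]) stool();
translate([-470, 302, 0]) stool();
translate([1370, 302, 0]) stool();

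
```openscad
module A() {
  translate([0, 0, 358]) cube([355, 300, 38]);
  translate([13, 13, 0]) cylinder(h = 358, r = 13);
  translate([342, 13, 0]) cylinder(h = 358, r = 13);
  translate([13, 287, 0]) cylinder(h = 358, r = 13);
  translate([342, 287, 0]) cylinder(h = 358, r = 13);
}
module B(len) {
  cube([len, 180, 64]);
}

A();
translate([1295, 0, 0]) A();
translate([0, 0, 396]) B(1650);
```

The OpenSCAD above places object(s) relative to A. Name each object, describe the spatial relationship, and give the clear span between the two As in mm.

Second stool starts at x = 1295; first ends at x = 355; clear span = 1295 − 355 = 940 mm.

A is a stool. B is a beam. A beam spans the tops of two stools. The clear span between the two stools is 940 mm.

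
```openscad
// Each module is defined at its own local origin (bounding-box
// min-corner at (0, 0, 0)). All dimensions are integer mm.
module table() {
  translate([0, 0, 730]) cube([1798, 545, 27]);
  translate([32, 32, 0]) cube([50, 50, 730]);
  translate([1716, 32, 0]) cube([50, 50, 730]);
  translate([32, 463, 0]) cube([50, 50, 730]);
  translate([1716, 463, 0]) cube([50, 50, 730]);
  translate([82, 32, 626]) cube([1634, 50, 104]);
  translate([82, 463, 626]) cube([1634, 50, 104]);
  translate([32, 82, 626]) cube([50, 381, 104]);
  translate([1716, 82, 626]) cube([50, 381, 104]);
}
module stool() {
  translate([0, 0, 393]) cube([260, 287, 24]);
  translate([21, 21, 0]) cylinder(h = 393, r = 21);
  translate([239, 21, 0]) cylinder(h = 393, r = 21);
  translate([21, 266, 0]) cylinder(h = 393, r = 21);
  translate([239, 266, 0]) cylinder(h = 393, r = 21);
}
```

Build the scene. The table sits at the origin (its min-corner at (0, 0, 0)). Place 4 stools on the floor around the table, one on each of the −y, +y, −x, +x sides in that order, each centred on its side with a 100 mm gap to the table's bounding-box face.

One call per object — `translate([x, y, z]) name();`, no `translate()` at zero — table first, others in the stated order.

table();
translate([769, -387, 0]) stool();
translate([769, 645, 0]) stool();
translate([-360, 129, 0]) stool();
translate([1898, 129, 0]) stool();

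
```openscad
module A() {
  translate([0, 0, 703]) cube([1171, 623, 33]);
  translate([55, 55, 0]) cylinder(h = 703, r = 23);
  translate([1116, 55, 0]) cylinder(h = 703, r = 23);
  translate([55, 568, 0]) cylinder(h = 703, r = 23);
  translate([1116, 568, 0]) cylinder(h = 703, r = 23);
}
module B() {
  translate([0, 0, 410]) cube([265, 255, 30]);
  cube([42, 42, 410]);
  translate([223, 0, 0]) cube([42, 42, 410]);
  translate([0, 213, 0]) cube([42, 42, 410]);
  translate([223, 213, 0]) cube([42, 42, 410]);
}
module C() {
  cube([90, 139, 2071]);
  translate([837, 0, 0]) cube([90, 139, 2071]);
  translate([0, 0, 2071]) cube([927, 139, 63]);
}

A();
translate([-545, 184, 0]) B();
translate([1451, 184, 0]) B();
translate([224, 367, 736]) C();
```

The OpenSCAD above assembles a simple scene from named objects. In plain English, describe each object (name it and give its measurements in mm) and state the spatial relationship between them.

A is a rectangular dining table. The top is 1171×623×33 mm with its upper surface at z = 736 mm. It stands on four round legs of 46 mm diameter, each leg's bounding box inset 32 mm from the nearest pair of top edges, running from the floor to the underside of the top.

B is a four-legged stool. The seat is 265×255 mm, 30 mm thick, top at z = 440 mm. It stands on four square legs, each 42×42 mm in cross-section, from z = 0 to the seat underside, each flush with a corner of the seat.

C is a door frame. The clear opening is 747 mm wide and 2071 mm high. Two 90 mm wide jambs, 139 mm deep, stand either side of the opening from the floor to the top of the opening. A 63 mm thick head sits across the top of both jambs, spanning the full outside width of the frame.

Two stools sit around the table at the −x, +x sides. The door frame is on top of the table.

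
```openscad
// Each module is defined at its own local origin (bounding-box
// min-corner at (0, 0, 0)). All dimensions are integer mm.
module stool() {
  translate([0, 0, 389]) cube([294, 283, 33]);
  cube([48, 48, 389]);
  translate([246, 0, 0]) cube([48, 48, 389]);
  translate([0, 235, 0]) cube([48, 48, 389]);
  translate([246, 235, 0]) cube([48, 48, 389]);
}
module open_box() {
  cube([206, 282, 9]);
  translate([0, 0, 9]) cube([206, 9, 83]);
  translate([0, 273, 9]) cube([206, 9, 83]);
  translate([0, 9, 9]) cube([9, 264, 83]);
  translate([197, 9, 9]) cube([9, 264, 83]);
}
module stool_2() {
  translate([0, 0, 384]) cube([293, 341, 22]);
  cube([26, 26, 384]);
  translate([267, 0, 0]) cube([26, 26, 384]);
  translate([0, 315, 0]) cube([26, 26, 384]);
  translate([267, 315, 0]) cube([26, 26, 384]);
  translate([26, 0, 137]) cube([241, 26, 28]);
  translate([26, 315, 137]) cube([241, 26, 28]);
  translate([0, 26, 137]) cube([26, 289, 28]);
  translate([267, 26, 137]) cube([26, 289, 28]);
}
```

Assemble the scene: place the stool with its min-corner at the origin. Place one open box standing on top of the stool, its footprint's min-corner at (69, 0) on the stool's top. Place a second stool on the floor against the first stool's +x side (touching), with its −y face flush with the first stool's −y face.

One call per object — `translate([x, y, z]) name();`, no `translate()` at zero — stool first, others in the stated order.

stool();
translate([69, 0, 422]) open_box();
translate([294, 0, 0]) stool_2();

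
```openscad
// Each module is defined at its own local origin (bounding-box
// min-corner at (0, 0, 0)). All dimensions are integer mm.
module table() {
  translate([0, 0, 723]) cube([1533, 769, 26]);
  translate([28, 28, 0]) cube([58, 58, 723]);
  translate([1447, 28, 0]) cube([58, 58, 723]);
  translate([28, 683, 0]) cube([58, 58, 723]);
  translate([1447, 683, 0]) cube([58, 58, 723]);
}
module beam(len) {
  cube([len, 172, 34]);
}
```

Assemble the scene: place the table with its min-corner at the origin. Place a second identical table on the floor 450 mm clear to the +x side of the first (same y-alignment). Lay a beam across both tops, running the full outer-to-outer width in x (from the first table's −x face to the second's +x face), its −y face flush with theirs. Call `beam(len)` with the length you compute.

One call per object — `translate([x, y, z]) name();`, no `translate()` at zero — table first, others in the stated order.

table();
translate([1983, 0, 0]) table();
translate([0, 0, 749]) beam(3516);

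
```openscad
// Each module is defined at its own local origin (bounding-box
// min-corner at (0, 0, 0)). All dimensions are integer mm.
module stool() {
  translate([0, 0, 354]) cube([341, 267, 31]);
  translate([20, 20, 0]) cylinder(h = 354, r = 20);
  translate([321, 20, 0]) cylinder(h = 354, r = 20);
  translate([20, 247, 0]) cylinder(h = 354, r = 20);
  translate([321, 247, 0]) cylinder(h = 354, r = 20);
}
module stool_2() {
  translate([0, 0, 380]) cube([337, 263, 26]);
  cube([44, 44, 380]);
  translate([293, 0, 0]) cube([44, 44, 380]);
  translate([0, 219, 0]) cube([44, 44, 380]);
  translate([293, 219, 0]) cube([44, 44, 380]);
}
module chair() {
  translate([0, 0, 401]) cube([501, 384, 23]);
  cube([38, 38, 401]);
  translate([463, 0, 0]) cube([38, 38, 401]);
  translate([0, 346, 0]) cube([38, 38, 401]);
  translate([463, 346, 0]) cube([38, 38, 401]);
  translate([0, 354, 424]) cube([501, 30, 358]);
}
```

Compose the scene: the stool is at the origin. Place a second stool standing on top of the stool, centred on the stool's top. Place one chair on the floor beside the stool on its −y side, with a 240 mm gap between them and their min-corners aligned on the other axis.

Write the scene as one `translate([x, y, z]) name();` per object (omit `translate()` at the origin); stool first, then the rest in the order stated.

stool();
translate([2, 2, 385]) stool_2();
translate([0, -624, 0]) chair();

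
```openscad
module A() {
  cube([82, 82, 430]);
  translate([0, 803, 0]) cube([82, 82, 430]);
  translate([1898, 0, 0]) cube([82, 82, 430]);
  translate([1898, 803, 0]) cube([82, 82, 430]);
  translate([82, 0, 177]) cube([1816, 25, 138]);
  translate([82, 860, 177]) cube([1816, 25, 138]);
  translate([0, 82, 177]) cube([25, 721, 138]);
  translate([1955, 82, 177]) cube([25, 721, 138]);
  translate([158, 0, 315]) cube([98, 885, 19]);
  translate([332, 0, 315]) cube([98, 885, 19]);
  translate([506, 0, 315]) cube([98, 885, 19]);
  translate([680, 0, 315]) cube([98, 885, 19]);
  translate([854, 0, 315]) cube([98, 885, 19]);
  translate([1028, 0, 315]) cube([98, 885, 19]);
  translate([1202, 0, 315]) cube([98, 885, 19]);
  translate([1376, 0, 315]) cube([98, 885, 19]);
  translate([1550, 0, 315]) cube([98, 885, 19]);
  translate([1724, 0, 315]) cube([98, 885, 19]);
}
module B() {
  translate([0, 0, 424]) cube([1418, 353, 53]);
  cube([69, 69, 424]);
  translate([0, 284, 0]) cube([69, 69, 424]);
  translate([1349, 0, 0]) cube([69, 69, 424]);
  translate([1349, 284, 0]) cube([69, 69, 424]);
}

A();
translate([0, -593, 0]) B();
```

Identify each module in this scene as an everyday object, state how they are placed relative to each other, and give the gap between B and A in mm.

A is a bed frame. B is a bench. The bench is on the floor beside the bed frame on its −y side. The gap between the bench and the bed frame is 240 mm.

The bench's nearest face is 240 mm from the bed frame's −y face.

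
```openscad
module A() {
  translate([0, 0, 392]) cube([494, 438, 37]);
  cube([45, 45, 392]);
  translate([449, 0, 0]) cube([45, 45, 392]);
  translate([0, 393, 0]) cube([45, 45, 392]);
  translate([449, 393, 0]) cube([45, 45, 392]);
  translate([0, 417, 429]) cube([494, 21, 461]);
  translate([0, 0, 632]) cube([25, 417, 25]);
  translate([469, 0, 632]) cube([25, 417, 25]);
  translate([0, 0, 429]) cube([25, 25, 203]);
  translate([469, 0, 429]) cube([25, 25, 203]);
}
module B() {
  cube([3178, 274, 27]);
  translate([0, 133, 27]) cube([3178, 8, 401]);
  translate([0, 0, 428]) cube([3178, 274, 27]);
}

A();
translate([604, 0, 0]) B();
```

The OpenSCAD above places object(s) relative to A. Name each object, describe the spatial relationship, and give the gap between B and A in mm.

A is a chair. B is an I-beam. The I-beam is on the floor beside the chair on its +x side. The gap between the I-beam and the chair is 110 mm.

The I-beam's nearest face is 110 mm from the chair's +x face.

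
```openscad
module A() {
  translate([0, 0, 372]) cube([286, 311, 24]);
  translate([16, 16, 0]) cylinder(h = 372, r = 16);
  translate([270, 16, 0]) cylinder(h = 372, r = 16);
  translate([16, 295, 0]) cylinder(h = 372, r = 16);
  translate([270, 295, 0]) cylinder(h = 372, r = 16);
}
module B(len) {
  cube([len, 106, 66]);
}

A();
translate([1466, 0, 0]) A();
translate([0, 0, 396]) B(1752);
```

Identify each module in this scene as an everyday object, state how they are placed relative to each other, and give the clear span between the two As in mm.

Second stool starts at x = 1466; first ends at x = 286; clear span = 1466 − 286 = 1180 mm.

A is a stool. B is a beam. A beam spans the tops of two stools. The clear span between the two stools is 1180 mm.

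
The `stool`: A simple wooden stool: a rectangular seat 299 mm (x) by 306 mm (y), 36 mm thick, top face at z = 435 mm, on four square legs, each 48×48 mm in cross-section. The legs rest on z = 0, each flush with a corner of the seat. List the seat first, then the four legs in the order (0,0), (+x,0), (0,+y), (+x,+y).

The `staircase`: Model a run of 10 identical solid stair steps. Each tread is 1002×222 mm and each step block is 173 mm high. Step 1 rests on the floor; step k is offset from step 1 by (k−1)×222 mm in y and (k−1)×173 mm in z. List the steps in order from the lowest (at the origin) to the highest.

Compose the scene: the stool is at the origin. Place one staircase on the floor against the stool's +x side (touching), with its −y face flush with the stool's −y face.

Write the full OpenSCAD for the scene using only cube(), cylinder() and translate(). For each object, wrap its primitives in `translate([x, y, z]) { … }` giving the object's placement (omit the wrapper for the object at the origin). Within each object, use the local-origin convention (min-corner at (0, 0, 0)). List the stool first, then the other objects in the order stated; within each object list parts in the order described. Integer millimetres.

translate([0, 0, 399]) cube([299, 306, 36]);
cube([48, 48, 399]);
translate([251, 0, 0]) cube([48, 48, 399]);
translate([0, 258, 0]) cube([48, 48, 399]);
translate([251, 258, 0]) cube([48, 48, 399]);
translate([299, 0, 0]) {
  cube([1002, 222, 173]);
  translate([0, 222, 173]) cube([1002, 222, 173]);
  translate([0, 444, 346]) cube([1002, 222, 173]);
  translate([0, 666, 519]) cube([1002, 222, 173]);
  translate([0, 888, 692]) cube([1002, 222, 173]);
  translate([0, 1110, 865]) cube([1002, 222, 173]);
  translate([0, 1332, 1038]) cube([1002, 222, 173]);
  translate([0, 1554, 1211]) cube([1002, 222, 173]);
  translate([0, 1776, 1384]) cube([1002, 222, 173]);
  translate([0, 1998, 1557]) cube([1002, 222, 173]);
}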